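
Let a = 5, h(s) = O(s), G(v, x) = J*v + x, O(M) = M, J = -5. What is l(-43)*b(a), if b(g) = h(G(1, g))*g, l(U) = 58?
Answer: 0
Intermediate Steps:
G(v, x) = x - 5*v (G(v, x) = -5*v + x = x - 5*v)
h(s) = s
b(g) = g*(-5 + g) (b(g) = (g - 5*1)*g = (g - 5)*g = (-5 + g)*g = g*(-5 + g))
l(-43)*b(a) = 58*(5*(-5 + 5)) = 58*(5*0) = 58*0 = 0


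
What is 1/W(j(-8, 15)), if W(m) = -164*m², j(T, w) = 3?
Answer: -1/1476 ≈ -0.00067751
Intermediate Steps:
1/W(j(-8, 15)) = 1/(-164*3²) = 1/(-164*9) = 1/(-1476) = -1/1476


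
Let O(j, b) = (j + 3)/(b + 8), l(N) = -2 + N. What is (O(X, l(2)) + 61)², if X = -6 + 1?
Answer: 59049/16 ≈ 3690.6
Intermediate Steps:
X = -5
O(j, b) = (3 + j)/(8 + b)
(O(X, l(2)) + 61)² = ((3 - 5)/(8 + (-2 + 2)) + 61)² = (-2/(8 + 0) + 61)² = (-2/8 + 61)² = ((⅛)*(-2) + 61)² = (-¼ + 61)² = (243/4)² = 59049/16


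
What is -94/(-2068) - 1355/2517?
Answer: -27293/55374 ≈ -0.49288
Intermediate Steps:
-94/(-2068) - 1355/2517 = -94*(-1/2068) - 1355*1/2517 = 1/22 - 1355/2517 = -27293/55374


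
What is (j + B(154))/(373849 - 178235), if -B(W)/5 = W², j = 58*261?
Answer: -51721/97807 ≈ -0.52881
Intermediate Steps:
j = 15138
B(W) = -5*W²
(j + B(154))/(373849 - 178235) = (15138 - 5*154²)/(373849 - 178235) = (15138 - 5*23716)/195614 = (15138 - 118580)*(1/195614) = -103442*1/195614 = -51721/97807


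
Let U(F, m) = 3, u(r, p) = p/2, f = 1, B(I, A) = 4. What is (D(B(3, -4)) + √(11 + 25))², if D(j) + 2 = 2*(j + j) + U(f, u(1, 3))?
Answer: 529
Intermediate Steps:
u(r, p) = p/2 (u(r, p) = p*(½) = p/2)
D(j) = 1 + 4*j (D(j) = -2 + (2*(j + j) + 3) = -2 + (2*(2*j) + 3) = -2 + (4*j + 3) = -2 + (3 + 4*j) = 1 + 4*j)
(D(B(3, -4)) + √(11 + 25))² = ((1 + 4*4) + √(11 + 25))² = ((1 + 16) + √36)² = (17 + 6)² = 23² = 529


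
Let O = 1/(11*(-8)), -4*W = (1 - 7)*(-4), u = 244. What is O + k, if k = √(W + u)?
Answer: -1/88 + √238 ≈ 15.416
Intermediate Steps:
W = -6 (W = -(1 - 7)*(-4)/4 = -(-3)*(-4)/2 = -¼*24 = -6)
O = -1/88 (O = 1/(-88) = -1/88 ≈ -0.011364)
k = √238 (k = √(-6 + 244) = √238 ≈ 15.427)
O + k = -1/88 + √238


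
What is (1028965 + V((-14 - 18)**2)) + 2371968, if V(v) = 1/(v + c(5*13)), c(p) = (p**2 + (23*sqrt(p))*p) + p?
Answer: 398038495075743/117038029 + 1495*sqrt(65)/117038029 ≈ 3.4009e+6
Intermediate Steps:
c(p) = p + p**2 + 23*p**(3/2) (c(p) = (p**2 + 23*p**(3/2)) + p = p + p**2 + 23*p**(3/2))
V(v) = 1/(4290 + v + 1495*sqrt(65)) (V(v) = 1/(v + (5*13 + (5*13)**2 + 23*(5*13)**(3/2))) = 1/(v + (65 + 65**2 + 23*65**(3/2))) = 1/(v + (65 + 4225 + 23*(65*sqrt(65)))) = 1/(v + (65 + 4225 + 1495*sqrt(65))) = 1/(v + (4290 + 1495*sqrt(65))) = 1/(4290 + v + 1495*sqrt(65)))
(1028965 + V((-14 - 18)**2)) + 2371968 = (1028965 + 1/(4290 + (-14 - 18)**2 + 1495*sqrt(65))) + 2371968 = (1028965 + 1/(4290 + (-32)**2 + 1495*sqrt(65))) + 2371968 = (1028965 + 1/(4290 + 1024 + 1495*sqrt(65))) + 2371968 = (1028965 + 1/(5314 + 1495*sqrt(65))) + 2371968 = 3400933 + 1/(5314 + 1495*sqrt(65))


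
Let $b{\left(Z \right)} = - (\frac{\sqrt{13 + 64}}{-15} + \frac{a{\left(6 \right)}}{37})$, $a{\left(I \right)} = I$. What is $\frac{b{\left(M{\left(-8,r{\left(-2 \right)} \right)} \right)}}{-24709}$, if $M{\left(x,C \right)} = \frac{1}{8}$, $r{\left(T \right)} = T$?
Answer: $\frac{6}{914233} - \frac{\sqrt{77}}{370635} \approx -1.7113 \cdot 10^{-5}$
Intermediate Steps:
$M{\left(x,C \right)} = \frac{1}{8}$
$b{\left(Z \right)} = - \frac{6}{37} + \frac{\sqrt{77}}{15}$ ($b{\left(Z \right)} = - (\frac{\sqrt{13 + 64}}{-15} + \frac{6}{37}) = - (\sqrt{77} \left(- \frac{1}{15}\right) + 6 \cdot \frac{1}{37}) = - (- \frac{\sqrt{77}}{15} + \frac{6}{37}) = - (\frac{6}{37} - \frac{\sqrt{77}}{15}) = - \frac{6}{37} + \frac{\sqrt{77}}{15}$)
$\frac{b{\left(M{\left(-8,r{\left(-2 \right)} \right)} \right)}}{-24709} = \frac{- \frac{6}{37} + \frac{\sqrt{77}}{15}}{-24709} = \left(- \frac{6}{37} + \frac{\sqrt{77}}{15}\right) \left(- \frac{1}{24709}\right) = \frac{6}{914233} - \frac{\sqrt{77}}{370635}$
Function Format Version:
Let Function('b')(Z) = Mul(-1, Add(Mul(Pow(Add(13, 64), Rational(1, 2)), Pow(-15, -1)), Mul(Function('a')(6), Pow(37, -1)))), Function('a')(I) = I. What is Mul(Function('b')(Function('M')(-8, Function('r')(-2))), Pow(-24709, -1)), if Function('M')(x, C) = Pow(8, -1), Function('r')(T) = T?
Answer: Add(Rational(6, 914233), Mul(Rational(-1, 370635), Pow(77, Rational(1, 2)))) ≈ -1.7113e-5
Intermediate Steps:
Function('M')(x, C) = Rational(1, 8)
Function('b')(Z) = Add(Rational(-6, 37), Mul(Rational(1, 15), Pow(77, Rational(1, 2)))) (Function('b')(Z) = Mul(-1, Add(Mul(Pow(Add(13, 64), Rational(1, 2)), Pow(-15, -1)), Mul(6, Pow(37, -1)))) = Mul(-1, Add(Mul(Pow(77, Rational(1, 2)), Rational(-1, 15)), Mul(6, Rational(1, 37)))) = Mul(-1, Add(Mul(Rational(-1, 15), Pow(77, Rational(1, 2))), Rational(6, 37))) = Mul(-1, Add(Rational(6, 37), Mul(Rational(-1, 15), Pow(77, Rational(1, 2))))) = Add(Rational(-6, 37), Mul(Rational(1, 15), Pow(77, Rational(1, 2)))))
Mul(Function('b')(Function('M')(-8, Function('r')(-2))), Pow(-24709, -1)) = Mul(Add(Rational(-6, 37), Mul(Rational(1, 15), Pow(77, Rational(1, 2)))), Pow(-24709, -1)) = Mul(Add(Rational(-6, 37), Mul(Rational(1, 15), Pow(77, Rational(1, 2)))), Rational(-1, 24709)) = Add(Rational(6, 914233), Mul(Rational(-1, 370635), Pow(77, Rational(1, 2))))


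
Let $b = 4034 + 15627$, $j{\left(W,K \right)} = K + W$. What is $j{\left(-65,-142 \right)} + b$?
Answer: $19454$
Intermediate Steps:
$b = 19661$
$j{\left(-65,-142 \right)} + b = \left(-142 - 65\right) + 19661 = -207 + 19661 = 19454$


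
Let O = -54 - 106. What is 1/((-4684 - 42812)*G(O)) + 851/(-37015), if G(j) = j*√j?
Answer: -851/37015 - I*√10/303974400 ≈ -0.022991 - 1.0403e-8*I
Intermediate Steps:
O = -160
G(j) = j^(3/2)
1/((-4684 - 42812)*G(O)) + 851/(-37015) = 1/((-4684 - 42812)*((-160)^(3/2))) + 851/(-37015) = 1/((-47496)*((-640*I*√10))) + 851*(-1/37015) = -I*√10/303974400 - 851/37015 = -851/37015 - I*√10/303974400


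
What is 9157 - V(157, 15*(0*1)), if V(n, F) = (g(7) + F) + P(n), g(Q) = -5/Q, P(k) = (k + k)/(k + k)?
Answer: 64097/7 ≈ 9156.7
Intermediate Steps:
P(k) = 1 (P(k) = (2*k)/((2*k)) = (2*k)*(1/(2*k)) = 1)
V(n, F) = 2/7 + F (V(n, F) = (-5/7 + F) + 1 = 2/7 + F)
9157 - V(157, 15*(0*1)) = 9157 - (2/7 + 15*(0*1)) = 9157 - (2/7 + 15*0) = 9157 - (2/7 + 0) = 9157 - 1*2/7 = 9157 - 2/7 = 64097/7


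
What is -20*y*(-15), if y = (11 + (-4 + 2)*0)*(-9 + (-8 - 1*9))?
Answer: -85800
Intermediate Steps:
y = -286 (y = (11 - 2*0)*(-9 + (-8 - 9)) = (11 + 0)*(-9 - 17) = 11*(-26) = -286)
-20*y*(-15) = -20*(-286)*(-15) = 5720*(-15) = -85800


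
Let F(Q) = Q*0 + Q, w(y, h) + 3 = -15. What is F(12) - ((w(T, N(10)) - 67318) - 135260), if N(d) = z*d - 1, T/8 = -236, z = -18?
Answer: 202608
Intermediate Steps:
T = -1888 (T = 8*(-236) = -1888)
N(d) = -1 - 18*d (N(d) = -18*d - 1 = -1 - 18*d)
w(y, h) = -18 (w(y, h) = -3 - 15 = -18)
F(Q) = Q (F(Q) = 0 + Q = Q)
F(12) - ((w(T, N(10)) - 67318) - 135260) = 12 - ((-18 - 67318) - 135260) = 12 - (-67336 - 135260) = 12 - 1*(-202596) = 12 + 202596 = 202608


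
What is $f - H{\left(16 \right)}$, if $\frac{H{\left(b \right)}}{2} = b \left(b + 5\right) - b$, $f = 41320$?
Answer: $40680$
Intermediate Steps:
$H{\left(b \right)} = - 2 b + 2 b \left(5 + b\right)$ ($H{\left(b \right)} = 2 \left(b \left(b + 5\right) - b\right) = 2 \left(b \left(5 + b\right) - b\right) = 2 \left(- b + b \left(5 + b\right)\right) = - 2 b + 2 b \left(5 + b\right)$)
$f - H{\left(16 \right)} = 41320 - 2 \cdot 16 \left(4 + 16\right) = 41320 - 2 \cdot 16 \cdot 20 = 41320 - 640 = 40680$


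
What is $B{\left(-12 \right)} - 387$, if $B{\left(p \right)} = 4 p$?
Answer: $-435$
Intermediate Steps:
$B{\left(-12 \right)} - 387 = 4 \left(-12\right) - 387 = -48 - 387 = -435$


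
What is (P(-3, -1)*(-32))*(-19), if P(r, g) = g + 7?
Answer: 3648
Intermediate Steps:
P(r, g) = 7 + g
(P(-3, -1)*(-32))*(-19) = ((7 - 1)*(-32))*(-19) = (6*(-32))*(-19) = -192*(-19) = 3648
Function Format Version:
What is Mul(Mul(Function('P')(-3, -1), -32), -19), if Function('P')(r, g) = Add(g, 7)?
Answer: 3648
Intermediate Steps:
Function('P')(r, g) = Add(7, g)
Mul(Mul(Function('P')(-3, -1), -32), -19) = Mul(Mul(Add(7, -1), -32), -19) = Mul(Mul(6, -32), -19) = Mul(-192, -19) = 3648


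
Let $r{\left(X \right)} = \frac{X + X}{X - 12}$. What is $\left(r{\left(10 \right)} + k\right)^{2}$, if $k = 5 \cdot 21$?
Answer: $9025$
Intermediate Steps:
$r{\left(X \right)} = \frac{2 X}{-12 + X}$
$k = 105$
$\left(r{\left(10 \right)} + k\right)^{2} = \left(2 \cdot 10 \frac{1}{-12 + 10} + 105\right)^{2} = \left(2 \cdot 10 \frac{1}{-2} + 105\right)^{2} = \left(2 \cdot 10 \left(- \frac{1}{2}\right) + 105\right)^{2} = \left(-10 + 105\right)^{2} = 95^{2} = 9025$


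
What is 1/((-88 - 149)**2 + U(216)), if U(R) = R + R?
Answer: 1/56601 ≈ 1.7668e-5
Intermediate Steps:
U(R) = 2*R
1/((-88 - 149)**2 + U(216)) = 1/((-88 - 149)**2 + 2*216) = 1/((-237)**2 + 432) = 1/(56169 + 432) = 1/56601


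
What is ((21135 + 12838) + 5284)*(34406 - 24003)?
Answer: 408390571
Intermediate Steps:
((21135 + 12838) + 5284)*(34406 - 24003) = (33973 + 5284)*10403 = 39257*10403 = 408390571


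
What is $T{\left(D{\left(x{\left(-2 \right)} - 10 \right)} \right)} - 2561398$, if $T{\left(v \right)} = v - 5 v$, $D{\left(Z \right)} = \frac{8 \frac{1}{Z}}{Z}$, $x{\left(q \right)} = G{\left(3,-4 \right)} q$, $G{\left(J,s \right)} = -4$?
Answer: $-2561406$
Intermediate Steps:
$x{\left(q \right)} = - 4 q$
$D{\left(Z \right)} = \frac{8}{Z^{2}}$
$T{\left(v \right)} = - 4 v$
$T{\left(D{\left(x{\left(-2 \right)} - 10 \right)} \right)} - 2561398 = - 4 \frac{8}{\left(\left(-4\right) \left(-2\right) - 10\right)^{2}} - 2561398 = - 4 \frac{8}{\left(8 - 10\right)^{2}} - 2561398 = - 4 \cdot \frac{8}{4} - 2561398 = - 4 \cdot 8 \cdot \frac{1}{4} - 2561398 = \left(-4\right) 2 - 2561398 = -8 - 2561398 = -2561406$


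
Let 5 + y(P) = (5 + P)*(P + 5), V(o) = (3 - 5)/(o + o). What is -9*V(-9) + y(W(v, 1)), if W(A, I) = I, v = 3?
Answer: 30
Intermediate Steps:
V(o) = -1/o (V(o) = -2*1/(2*o) = -1/o)
y(P) = -5 + (5 + P)² (y(P) = -5 + (5 + P)*(P + 5) = -5 + (5 + P)*(5 + P) = -5 + (5 + P)²)
-9*V(-9) + y(W(v, 1)) = -(-9)/(-9) + (-5 + (5 + 1)²) = -(-9)*(-1)/9 + (-5 + 6²) = -9*⅑ + (-5 + 36) = -1 + 31 = 30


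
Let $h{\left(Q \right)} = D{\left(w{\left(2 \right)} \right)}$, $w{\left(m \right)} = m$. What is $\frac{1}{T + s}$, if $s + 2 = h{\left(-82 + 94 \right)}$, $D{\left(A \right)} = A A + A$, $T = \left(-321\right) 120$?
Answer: $- \frac{1}{38516} \approx -2.5963 \cdot 10^{-5}$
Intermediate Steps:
$T = -38520$
$D{\left(A \right)} = A + A^{2}$ ($D{\left(A \right)} = A^{2} + A = A + A^{2}$)
$h{\left(Q \right)} = 6$ ($h{\left(Q \right)} = 2 \left(1 + 2\right) = 2 \cdot 3 = 6$)
$s = 4$ ($s = -2 + 6 = 4$)
$\frac{1}{T + s} = \frac{1}{-38520 + 4} = \frac{1}{-38516} = - \frac{1}{38516}$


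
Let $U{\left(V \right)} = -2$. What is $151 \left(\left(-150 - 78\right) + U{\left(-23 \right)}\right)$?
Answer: $-34730$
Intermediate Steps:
$151 \left(\left(-150 - 78\right) + U{\left(-23 \right)}\right) = 151 \left(\left(-150 - 78\right) - 2\right) = 151 \left(-228 - 2\right) = 151 \left(-230\right) = -34730$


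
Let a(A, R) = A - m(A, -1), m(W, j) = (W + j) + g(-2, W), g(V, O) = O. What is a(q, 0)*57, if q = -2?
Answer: 171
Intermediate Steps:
m(W, j) = j + 2*W (m(W, j) = (W + j) + W = j + 2*W)
a(A, R) = 1 - A (a(A, R) = A - (-1 + 2*A) = A + (1 - 2*A) = 1 - A)
a(q, 0)*57 = (1 - 1*(-2))*57 = (1 + 2)*57 = 3*57 = 171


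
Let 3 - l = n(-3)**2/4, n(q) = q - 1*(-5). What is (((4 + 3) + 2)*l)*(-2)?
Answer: -36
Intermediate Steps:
n(q) = 5 + q (n(q) = q + 5 = 5 + q)
l = 2 (l = 3 - (5 - 3)**2/4 = 3 - 2**2/4 = 3 - 4/4 = 3 - 1*1 = 3 - 1 = 2)
(((4 + 3) + 2)*l)*(-2) = (((4 + 3) + 2)*2)*(-2) = ((7 + 2)*2)*(-2) = (9*2)*(-2) = 18*(-2) = -36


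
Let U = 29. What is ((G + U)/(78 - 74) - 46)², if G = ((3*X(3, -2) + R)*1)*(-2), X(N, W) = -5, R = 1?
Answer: 16129/16 ≈ 1008.1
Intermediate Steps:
G = 28 (G = ((3*(-5) + 1)*1)*(-2) = ((-15 + 1)*1)*(-2) = -14*1*(-2) = -14*(-2) = 28)
((G + U)/(78 - 74) - 46)² = ((28 + 29)/(78 - 74) - 46)² = (57/4 - 46)² = (-127/4)² = 16129/16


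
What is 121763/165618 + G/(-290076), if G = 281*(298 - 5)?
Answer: 3614116199/8006967828 ≈ 0.45137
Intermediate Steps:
G = 82333 (G = 281*293 = 82333)
121763/165618 + G/(-290076) = 121763/165618 + 82333/(-290076) = 121763*(1/165618) + 82333*(-1/290076) = 121763/165618 - 82333/290076 = 3614116199/8006967828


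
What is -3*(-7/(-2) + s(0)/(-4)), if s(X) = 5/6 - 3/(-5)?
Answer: -377/40 ≈ -9.4250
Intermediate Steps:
s(X) = 43/30 (s(X) = 5*(⅙) - 3*(-⅕) = ⅚ + ⅗ = 43/30)
-3*(-7/(-2) + s(0)/(-4)) = -3*(-7/(-2) + (43/30)/(-4)) = -3*(-7*(-½) + (43/30)*(-¼)) = -3*(7/2 - 43/120) = -3*377/120 = -377/40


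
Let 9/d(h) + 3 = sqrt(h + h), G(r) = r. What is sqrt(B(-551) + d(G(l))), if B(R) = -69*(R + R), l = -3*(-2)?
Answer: sqrt(-228105 + 152076*sqrt(3))/sqrt(-3 + 2*sqrt(3)) ≈ 275.79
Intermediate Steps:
l = 6
B(R) = -138*R
d(h) = 9/(-3 + sqrt(2)*sqrt(h)) (d(h) = 9/(-3 + sqrt(h + h)) = 9/(-3 + sqrt(2*h)) = 9/(-3 + sqrt(2)*sqrt(h)))
sqrt(B(-551) + d(G(l))) = sqrt(-138*(-551) + 9/(-3 + sqrt(2)*sqrt(6))) = sqrt(76038 + 9/(-3 + 2*sqrt(3)))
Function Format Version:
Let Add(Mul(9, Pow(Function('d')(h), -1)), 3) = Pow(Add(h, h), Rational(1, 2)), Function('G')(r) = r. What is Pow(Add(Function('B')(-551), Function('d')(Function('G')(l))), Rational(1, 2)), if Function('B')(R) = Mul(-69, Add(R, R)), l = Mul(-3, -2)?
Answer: Mul(Pow(Add(-228105, Mul(152076, Pow(3, Rational(1, 2)))), Rational(1, 2)), Pow(Add(-3, Mul(2, Pow(3, Rational(1, 2)))), Rational(-1, 2))) ≈ 275.79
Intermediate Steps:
l = 6
Function('B')(R) = Mul(-138, R) (Function('B')(R) = Mul(-69, Mul(2, R)) = Mul(-138, R))
Function('d')(h) = Mul(9, Pow(Add(-3, Mul(Pow(2, Rational(1, 2)), Pow(h, Rational(1, 2)))), -1)) (Function('d')(h) = Mul(9, Pow(Add(-3, Pow(Add(h, h), Rational(1, 2))), -1)) = Mul(9, Pow(Add(-3, Pow(Mul(2, h), Rational(1, 2))), -1)) = Mul(9, Pow(Add(-3, Mul(Pow(2, Rational(1, 2)), Pow(h, Rational(1, 2)))), -1)))
Pow(Add(Function('B')(-551), Function('d')(Function('G')(l))), Rational(1, 2)) = Pow(Add(Mul(-138, -551), Mul(9, Pow(Add(-3, Mul(Pow(2, Rational(1, 2)), Pow(6, Rational(1, 2)))), -1))), Rational(1, 2)) = Pow(Add(76038, Mul(9, Pow(Add(-3, Mul(2, Pow(3, Rational(1, 2)))), -1))), Rational(1, 2))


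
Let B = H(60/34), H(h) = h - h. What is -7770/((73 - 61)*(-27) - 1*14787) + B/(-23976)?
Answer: 2590/5037 ≈ 0.51419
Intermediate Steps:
H(h) = 0
B = 0
-7770/((73 - 61)*(-27) - 1*14787) + B/(-23976) = -7770/((73 - 61)*(-27) - 1*14787) + 0/(-23976) = -7770/(12*(-27) - 14787) + 0*(-1/23976) = -7770/(-324 - 14787) + 0 = -7770/(-15111) + 0 = -7770*(-1/15111) + 0 = 2590/5037 + 0 = 2590/5037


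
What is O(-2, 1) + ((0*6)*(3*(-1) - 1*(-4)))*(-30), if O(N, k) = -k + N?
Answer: -3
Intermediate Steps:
O(N, k) = N - k
O(-2, 1) + ((0*6)*(3*(-1) - 1*(-4)))*(-30) = (-2 - 1*1) + ((0*6)*(3*(-1) - 1*(-4)))*(-30) = (-2 - 1) + (0*(-3 + 4))*(-30) = -3 + (0*1)*(-30) = -3 + 0*(-30) = -3 + 0 = -3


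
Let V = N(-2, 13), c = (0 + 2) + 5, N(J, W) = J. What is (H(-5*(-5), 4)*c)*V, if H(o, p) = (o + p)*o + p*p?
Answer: -10374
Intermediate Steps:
H(o, p) = p**2 + o*(o + p) (H(o, p) = o*(o + p) + p**2 = p**2 + o*(o + p))
c = 7 (c = 2 + 5 = 7)
V = -2
(H(-5*(-5), 4)*c)*V = (((-5*(-5))**2 + 4**2 - 5*(-5)*4)*7)*(-2) = ((25**2 + 16 + 25*4)*7)*(-2) = ((625 + 16 + 100)*7)*(-2) = (741*7)*(-2) = 5187*(-2) = -10374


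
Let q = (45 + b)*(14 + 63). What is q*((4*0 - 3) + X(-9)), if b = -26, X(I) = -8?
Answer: -16093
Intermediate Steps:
q = 1463 (q = (45 - 26)*(14 + 63) = 19*77 = 1463)
q*((4*0 - 3) + X(-9)) = 1463*((4*0 - 3) - 8) = 1463*((0 - 3) - 8) = 1463*(-3 - 8) = 1463*(-11) = -16093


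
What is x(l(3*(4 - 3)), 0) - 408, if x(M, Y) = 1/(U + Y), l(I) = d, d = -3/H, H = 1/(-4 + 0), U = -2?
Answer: -817/2 ≈ -408.50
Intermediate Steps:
H = -1/4 (H = 1/(-4) = -1/4 ≈ -0.25000)
d = 12 (d = -3/(-1/4) = -3*(-4) = 12)
l(I) = 12
x(M, Y) = 1/(-2 + Y)
x(l(3*(4 - 3)), 0) - 408 = 1/(-2 + 0) - 408 = 1/(-2) - 408 = -1/2 - 408 = -817/2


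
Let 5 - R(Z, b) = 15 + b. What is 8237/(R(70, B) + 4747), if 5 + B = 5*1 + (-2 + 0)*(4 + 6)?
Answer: 8237/4757 ≈ 1.7316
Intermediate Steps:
B = -20 (B = -5 + (5*1 + (-2 + 0)*(4 + 6)) = -5 + (5 - 2*10) = -5 + (5 - 20) = -5 - 15 = -20)
R(Z, b) = -10 - b (R(Z, b) = 5 - (15 + b) = 5 + (-15 - b) = -10 - b)
8237/(R(70, B) + 4747) = 8237/((-10 - 1*(-20)) + 4747) = 8237/((-10 + 20) + 4747) = 8237/(10 + 4747) = 8237/4757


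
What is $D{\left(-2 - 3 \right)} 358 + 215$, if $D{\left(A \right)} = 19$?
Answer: $7017$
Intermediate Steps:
$D{\left(-2 - 3 \right)} 358 + 215 = 19 \cdot 358 + 215 = 6802 + 215 = 7017$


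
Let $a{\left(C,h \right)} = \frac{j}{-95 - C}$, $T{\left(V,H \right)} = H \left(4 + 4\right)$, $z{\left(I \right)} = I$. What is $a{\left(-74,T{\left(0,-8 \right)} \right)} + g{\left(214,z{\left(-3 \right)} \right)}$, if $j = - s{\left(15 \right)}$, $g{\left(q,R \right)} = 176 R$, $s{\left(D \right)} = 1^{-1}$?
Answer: $- \frac{11087}{21} \approx -527.95$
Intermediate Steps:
$s{\left(D \right)} = 1$
$T{\left(V,H \right)} = 8 H$ ($T{\left(V,H \right)} = H 8 = 8 H$)
$j = -1$ ($j = \left(-1\right) 1 = -1$)
$a{\left(C,h \right)} = - \frac{1}{-95 - C}$
$a{\left(-74,T{\left(0,-8 \right)} \right)} + g{\left(214,z{\left(-3 \right)} \right)} = \frac{1}{95 - 74} + 176 \left(-3\right) = \frac{1}{21} - 528 = - \frac{11087}{21}$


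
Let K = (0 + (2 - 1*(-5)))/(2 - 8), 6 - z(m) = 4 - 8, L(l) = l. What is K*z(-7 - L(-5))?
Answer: -35/3 ≈ -11.667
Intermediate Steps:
z(m) = 10 (z(m) = 6 - (4 - 8) = 6 - 1*(-4) = 6 + 4 = 10)
K = -7/6 (K = (0 + (2 + 5))/(-6) = (0 + 7)*(-⅙) = 7*(-⅙) = -7/6 ≈ -1.1667)
K*z(-7 - L(-5)) = -7/6*10 = -35/3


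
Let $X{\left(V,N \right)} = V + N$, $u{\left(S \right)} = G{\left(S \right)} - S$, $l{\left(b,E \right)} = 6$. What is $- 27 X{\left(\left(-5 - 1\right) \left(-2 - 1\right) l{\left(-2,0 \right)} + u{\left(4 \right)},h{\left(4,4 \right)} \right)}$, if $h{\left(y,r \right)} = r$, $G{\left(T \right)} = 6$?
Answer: $-3078$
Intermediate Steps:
$u{\left(S \right)} = 6 - S$
$X{\left(V,N \right)} = N + V$
$- 27 X{\left(\left(-5 - 1\right) \left(-2 - 1\right) l{\left(-2,0 \right)} + u{\left(4 \right)},h{\left(4,4 \right)} \right)} = - 27 \left(4 + \left(\left(-5 - 1\right) \left(-2 - 1\right) 6 + \left(6 - 4\right)\right)\right) = - 27 \left(4 + \left(\left(-6\right) \left(-3\right) 6 + \left(6 - 4\right)\right)\right) = - 27 \left(4 + \left(18 \cdot 6 + 2\right)\right) = - 27 \left(4 + \left(108 + 2\right)\right) = - 27 \left(4 + 110\right) = \left(-27\right) 114 = -3078$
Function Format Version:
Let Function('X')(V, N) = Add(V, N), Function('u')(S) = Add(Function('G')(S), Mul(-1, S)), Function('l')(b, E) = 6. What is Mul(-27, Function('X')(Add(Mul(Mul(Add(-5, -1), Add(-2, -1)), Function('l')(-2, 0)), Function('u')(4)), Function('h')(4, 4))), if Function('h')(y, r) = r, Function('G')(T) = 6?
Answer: -3078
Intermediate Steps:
Function('u')(S) = Add(6, Mul(-1, S))
Function('X')(V, N) = Add(N, V)
Mul(-27, Function('X')(Add(Mul(Mul(Add(-5, -1), Add(-2, -1)), Function('l')(-2, 0)), Function('u')(4)), Function('h')(4, 4))) = Mul(-27, Add(4, Add(Mul(Mul(Add(-5, -1), Add(-2, -1)), 6), Add(6, Mul(-1, 4))))) = Mul(-27, Add(4, Add(Mul(Mul(-6, -3), 6), Add(6, -4)))) = Mul(-27, Add(4, Add(Mul(18, 6), 2))) = Mul(-27, Add(4, Add(108, 2))) = Mul(-27, Add(4, 110)) = Mul(-27, 114) = -3078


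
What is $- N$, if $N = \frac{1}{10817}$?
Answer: $- \frac{1}{10817} \approx -9.2447 \cdot 10^{-5}$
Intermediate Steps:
$N = \frac{1}{10817} \approx 9.2447 \cdot 10^{-5}$
$- N = \left(-1\right) \frac{1}{10817} = - \frac{1}{10817}$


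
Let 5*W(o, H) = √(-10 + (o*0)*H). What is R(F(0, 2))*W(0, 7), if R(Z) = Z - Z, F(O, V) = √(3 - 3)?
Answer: 0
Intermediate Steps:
W(o, H) = I*√10/5 (W(o, H) = √(-10 + (o*0)*H)/5 = √(-10 + 0*H)/5 = √(-10 + 0)/5 = √(-10)/5 = (I*√10)/5 = I*√10/5)
F(O, V) = 0 (F(O, V) = √0 = 0)
R(Z) = 0
R(F(0, 2))*W(0, 7) = 0*(I*√10/5) = 0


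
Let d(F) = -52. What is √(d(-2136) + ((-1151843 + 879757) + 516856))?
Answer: √244718 ≈ 494.69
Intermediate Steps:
√(d(-2136) + ((-1151843 + 879757) + 516856)) = √(-52 + ((-1151843 + 879757) + 516856)) = √(-52 + (-272086 + 516856)) = √(-52 + 244770) = √244718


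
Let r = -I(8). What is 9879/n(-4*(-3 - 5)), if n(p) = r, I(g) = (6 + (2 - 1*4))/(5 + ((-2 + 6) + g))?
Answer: -167943/4 ≈ -41986.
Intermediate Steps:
I(g) = 4/(9 + g) (I(g) = (6 + (2 - 4))/(5 + (4 + g)) = (6 - 2)/(9 + g) = 4/(9 + g))
r = -4/17 (r = -4/(9 + 8) = -4/17 ≈ -0.23529)
n(p) = -4/17
9879/n(-4*(-3 - 5)) = 9879/(-4/17) = 9879*(-17/4) = -167943/4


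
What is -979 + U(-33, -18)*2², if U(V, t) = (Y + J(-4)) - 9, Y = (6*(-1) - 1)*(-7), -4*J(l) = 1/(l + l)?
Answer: -6551/8 ≈ -818.88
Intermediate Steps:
J(l) = -1/(8*l) (J(l) = -1/(4*(l + l)) = -1/(2*l)/4 = -1/(8*l))
Y = 49 (Y = (-6 - 1)*(-7) = -7*(-7) = 49)
U(V, t) = 1281/32 (U(V, t) = (49 - ⅛/(-4)) - 9 = (49 - ⅛*(-¼)) - 9 = (49 + 1/32) - 9 = 1569/32 - 9 = 1281/32)
-979 + U(-33, -18)*2² = -979 + (1281/32)*2² = -979 + (1281/32)*4 = -979 + 1281/8 = -6551/8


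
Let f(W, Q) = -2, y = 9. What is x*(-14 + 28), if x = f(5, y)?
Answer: -28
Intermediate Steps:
x = -2
x*(-14 + 28) = -2*(-14 + 28) = -2*14 = -28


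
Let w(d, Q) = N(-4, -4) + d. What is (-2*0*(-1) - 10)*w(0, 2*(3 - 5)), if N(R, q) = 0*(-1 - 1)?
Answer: 0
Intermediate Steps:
N(R, q) = 0 (N(R, q) = 0*(-2) = 0)
w(d, Q) = d (w(d, Q) = 0 + d = d)
(-2*0*(-1) - 10)*w(0, 2*(3 - 5)) = (-2*0*(-1) - 10)*0 = (0*(-1) - 10)*0 = (0 - 10)*0 = -10*0 = 0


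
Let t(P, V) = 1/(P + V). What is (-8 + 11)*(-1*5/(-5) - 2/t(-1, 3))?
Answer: -9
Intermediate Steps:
(-8 + 11)*(-1*5/(-5) - 2/t(-1, 3)) = (-8 + 11)*(-1*5/(-5) - 2/(1/(-1 + 3))) = 3*(-5*(-⅕) - 2/(1/2)) = 3*(1 - 2/½) = 3*(1 - 2*2) = 3*(1 - 4) = 3*(-3) = -9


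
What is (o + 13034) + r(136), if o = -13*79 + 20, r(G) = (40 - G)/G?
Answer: 204447/17 ≈ 12026.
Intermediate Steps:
r(G) = (40 - G)/G
o = -1007 (o = -1027 + 20 = -1007)
(o + 13034) + r(136) = (-1007 + 13034) + (40 - 1*136)/136 = 12027 + (40 - 136)/136 = 12027 + (1/136)*(-96) = 12027 - 12/17 = 204447/17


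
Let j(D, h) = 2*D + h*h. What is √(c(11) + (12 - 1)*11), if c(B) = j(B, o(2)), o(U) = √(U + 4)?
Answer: √149 ≈ 12.207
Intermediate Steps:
o(U) = √(4 + U)
j(D, h) = h² + 2*D (j(D, h) = 2*D + h² = h² + 2*D)
c(B) = 6 + 2*B (c(B) = (√(4 + 2))² + 2*B = (√6)² + 2*B = 6 + 2*B)
√(c(11) + (12 - 1)*11) = √((6 + 2*11) + (12 - 1)*11) = √((6 + 22) + 11*11) = √(28 + 121) = √149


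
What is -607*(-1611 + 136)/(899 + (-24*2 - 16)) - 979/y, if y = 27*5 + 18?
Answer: 27233452/25551 ≈ 1065.8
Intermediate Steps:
y = 153 (y = 135 + 18 = 153)
-607*(-1611 + 136)/(899 + (-24*2 - 16)) - 979/y = -607*(-1611 + 136)/(899 + (-24*2 - 16)) - 979/153 = -607*(-1475/(899 + (-48 - 16))) - 979*1/153 = -607*(-1475/(899 - 64)) - 979/153 = -607/(835*(-1/1475)) - 979/153 = -607/(-167/295) - 979/153 = -607*(-295/167) - 979/153 = 179065/167 - 979/153 = 27233452/25551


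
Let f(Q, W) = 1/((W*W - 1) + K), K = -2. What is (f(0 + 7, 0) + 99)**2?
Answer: 87616/9 ≈ 9735.1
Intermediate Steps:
f(Q, W) = 1/(-3 + W**2) (f(Q, W) = 1/((W*W - 1) - 2) = 1/((W**2 - 1) - 2) = 1/((-1 + W**2) - 2) = 1/(-3 + W**2))
(f(0 + 7, 0) + 99)**2 = (1/(-3 + 0**2) + 99)**2 = (1/(-3 + 0) + 99)**2 = (1/(-3) + 99)**2 = (-1/3 + 99)**2 = (296/3)**2 = 87616/9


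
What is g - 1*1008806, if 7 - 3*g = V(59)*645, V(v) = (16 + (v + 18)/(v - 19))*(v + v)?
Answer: -17562731/12 ≈ -1.4636e+6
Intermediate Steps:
V(v) = 2*v*(16 + (18 + v)/(-19 + v)) (V(v) = (16 + (18 + v)/(-19 + v))*(2*v) = 2*v*(16 + (18 + v)/(-19 + v)))
g = -5457059/12 (g = 7/3 - 2*59*(-286 + 17*59)/(-19 + 59)*645/3 = 7/3 - 2*59*(-286 + 1003)/40*645/3 = 7/3 - 2*59*(1/40)*717*645/3 = 7/3 - 14101*645/20 = 7/3 - ⅓*5457087/4 = 7/3 - 1819029/4 = -5457059/12 ≈ -4.5476e+5)
g - 1*1008806 = -5457059/12 - 1*1008806 = -5457059/12 - 1008806 = -17562731/12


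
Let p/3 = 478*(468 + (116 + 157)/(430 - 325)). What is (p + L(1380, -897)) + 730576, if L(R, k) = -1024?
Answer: 7021962/5 ≈ 1.4044e+6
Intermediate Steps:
p = 3374202/5 (p = 3*(478*(468 + (116 + 157)/(430 - 325))) = 3*(478*(468 + 273/105)) = 3*(478*(468 + 273*(1/105))) = 3*(478*(468 + 13/5)) = 3*(478*(2353/5)) = 3*(1124734/5) = 3374202/5 ≈ 6.7484e+5)
(p + L(1380, -897)) + 730576 = (3374202/5 - 1024) + 730576 = 3369082/5 + 730576 = 7021962/5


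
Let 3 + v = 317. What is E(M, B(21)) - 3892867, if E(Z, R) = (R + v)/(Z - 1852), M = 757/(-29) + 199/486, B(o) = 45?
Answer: -103021689885619/26464219 ≈ -3.8929e+6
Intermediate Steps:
v = 314 (v = -3 + 317 = 314)
M = -362131/14094 (M = 757*(-1/29) + 199*(1/486) = -757/29 + 199/486 = -362131/14094 ≈ -25.694)
E(Z, R) = (314 + R)/(-1852 + Z) (E(Z, R) = (R + 314)/(Z - 1852) = (314 + R)/(-1852 + Z))
E(M, B(21)) - 3892867 = (314 + 45)/(-1852 - 362131/14094) - 3892867 = 359/(-26464219/14094) - 3892867 = -14094/26464219*359 - 3892867 = -5059746/26464219 - 3892867 = -103021689885619/26464219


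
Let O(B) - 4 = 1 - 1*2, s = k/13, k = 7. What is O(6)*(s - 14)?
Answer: -525/13 ≈ -40.385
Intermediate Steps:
s = 7/13 ≈ 0.53846
O(B) = 3 (O(B) = 4 + (1 - 1*2) = 4 + (1 - 2) = 4 - 1 = 3)
O(6)*(s - 14) = 3*(7/13 - 14) = 3*(-175/13) = -525/13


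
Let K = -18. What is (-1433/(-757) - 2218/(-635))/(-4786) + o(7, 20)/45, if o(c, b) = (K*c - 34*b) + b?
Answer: -120559535491/6901818810 ≈ -17.468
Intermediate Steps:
o(c, b) = -33*b - 18*c (o(c, b) = (-18*c - 34*b) + b = (-34*b - 18*c) + b = -33*b - 18*c)
(-1433/(-757) - 2218/(-635))/(-4786) + o(7, 20)/45 = (-1433/(-757) - 2218/(-635))/(-4786) + (-33*20 - 18*7)/45 = (-1433*(-1/757) - 2218*(-1/635))*(-1/4786) + (-660 - 126)*(1/45) = (1433/757 + 2218/635)*(-1/4786) - 786*1/45 = (2588981/480695)*(-1/4786) - 262/15 = -2588981/2300606270 - 262/15 = -120559535491/6901818810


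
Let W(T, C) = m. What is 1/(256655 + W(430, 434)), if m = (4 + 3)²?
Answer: 1/256704 ≈ 3.8955e-6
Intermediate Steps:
m = 49 (m = 7² = 49)
W(T, C) = 49
1/(256655 + W(430, 434)) = 1/(256655 + 49) = 1/256704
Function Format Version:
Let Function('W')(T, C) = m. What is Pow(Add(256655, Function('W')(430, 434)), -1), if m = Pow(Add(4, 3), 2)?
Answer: Rational(1, 256704) ≈ 3.8955e-6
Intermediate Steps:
m = 49 (m = Pow(7, 2) = 49)
Function('W')(T, C) = 49
Pow(Add(256655, Function('W')(430, 434)), -1) = Pow(Add(256655, 49), -1) = Pow(256704, -1) = Rational(1, 256704)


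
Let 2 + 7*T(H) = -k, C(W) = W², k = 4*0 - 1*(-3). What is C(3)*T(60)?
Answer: -45/7 ≈ -6.4286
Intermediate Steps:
k = 3 (k = 0 + 3 = 3)
T(H) = -5/7 (T(H) = -2/7 + (-1*3)/7 = -2/7 + (⅐)*(-3) = -2/7 - 3/7 = -5/7)
C(3)*T(60) = 3²*(-5/7) = 9*(-5/7) = -45/7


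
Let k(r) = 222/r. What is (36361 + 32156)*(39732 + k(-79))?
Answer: 215047867302/79 ≈ 2.7221e+9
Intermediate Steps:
(36361 + 32156)*(39732 + k(-79)) = (36361 + 32156)*(39732 + 222/(-79)) = 68517*(39732 + 222*(-1/79)) = 68517*(39732 - 222/79) = 68517*(3138606/79) = 215047867302/79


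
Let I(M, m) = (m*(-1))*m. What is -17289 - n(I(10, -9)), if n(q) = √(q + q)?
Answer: -17289 - 9*I*√2 ≈ -17289.0 - 12.728*I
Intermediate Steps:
I(M, m) = -m² (I(M, m) = (-m)*m = -m²)
n(q) = √2*√q (n(q) = √(2*q) = √2*√q)
-17289 - n(I(10, -9)) = -17289 - √2*√(-1*(-9)²) = -17289 - √2*√(-1*81) = -17289 - √2*√(-81) = -17289 - √2*9*I = -17289 - 9*I*√2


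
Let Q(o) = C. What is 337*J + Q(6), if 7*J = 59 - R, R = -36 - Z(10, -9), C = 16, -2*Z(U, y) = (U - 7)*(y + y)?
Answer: 41226/7 ≈ 5889.4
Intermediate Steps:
Z(U, y) = -y*(-7 + U) (Z(U, y) = -(U - 7)*(y + y)/2 = -(-7 + U)*2*y/2 = -y*(-7 + U))
R = -63 (R = -36 - (-9)*(7 - 1*10) = -36 - (-9)*(7 - 10) = -36 - (-9)*(-3) = -36 - 1*27 = -36 - 27 = -63)
Q(o) = 16
J = 122/7 (J = (59 - 1*(-63))/7 = (59 + 63)/7 = (1/7)*122 = 122/7 ≈ 17.429)
337*J + Q(6) = 337*(122/7) + 16 = 41114/7 + 16 = 41226/7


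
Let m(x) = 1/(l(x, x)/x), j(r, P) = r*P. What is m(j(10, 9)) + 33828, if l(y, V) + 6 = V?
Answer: 473607/14 ≈ 33829.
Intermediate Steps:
j(r, P) = P*r
l(y, V) = -6 + V
m(x) = x/(-6 + x) (m(x) = 1/((-6 + x)/x) = x/(-6 + x))
m(j(10, 9)) + 33828 = (9*10)/(-6 + 9*10) + 33828 = 90/(-6 + 90) + 33828 = 90/84 + 33828 = 90*(1/84) + 33828 = 15/14 + 33828 = 473607/14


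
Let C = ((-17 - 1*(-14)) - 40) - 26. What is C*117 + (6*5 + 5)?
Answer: -8038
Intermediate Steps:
C = -69 (C = ((-17 + 14) - 40) - 26 = (-3 - 40) - 26 = -43 - 26 = -69)
C*117 + (6*5 + 5) = -69*117 + (6*5 + 5) = -8073 + (30 + 5) = -8073 + 35 = -8038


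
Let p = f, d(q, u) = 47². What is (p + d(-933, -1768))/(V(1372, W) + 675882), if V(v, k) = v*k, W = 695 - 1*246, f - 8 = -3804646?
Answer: -165323/56170 ≈ -2.9433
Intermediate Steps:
f = -3804638 (f = 8 - 3804646 = -3804638)
d(q, u) = 2209
p = -3804638
W = 449 (W = 695 - 246 = 449)
V(v, k) = k*v
(p + d(-933, -1768))/(V(1372, W) + 675882) = (-3804638 + 2209)/(449*1372 + 675882) = -3802429/(616028 + 675882) = -3802429/1291910 = -3802429*1/1291910 = -165323/56170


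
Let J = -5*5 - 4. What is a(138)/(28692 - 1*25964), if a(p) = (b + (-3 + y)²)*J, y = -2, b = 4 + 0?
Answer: -841/2728 ≈ -0.30828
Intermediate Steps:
b = 4
J = -29 (J = -25 - 4 = -29)
a(p) = -841 (a(p) = (4 + (-3 - 2)²)*(-29) = (4 + (-5)²)*(-29) = (4 + 25)*(-29) = 29*(-29) = -841)
a(138)/(28692 - 1*25964) = -841/(28692 - 1*25964) = -841/(28692 - 25964) = -841/2728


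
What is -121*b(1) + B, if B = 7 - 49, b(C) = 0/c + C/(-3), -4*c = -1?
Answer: -5/3 ≈ -1.6667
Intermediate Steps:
c = 1/4 (c = -1/4*(-1) = 1/4 ≈ 0.25000)
b(C) = -C/3 (b(C) = 0/(1/4) + C/(-3) = 0*4 + C*(-1/3) = 0 - C/3 = -C/3)
B = -42
-121*b(1) + B = -(-121)/3 - 42 = -121*(-1/3) - 42 = 121/3 - 42 = -5/3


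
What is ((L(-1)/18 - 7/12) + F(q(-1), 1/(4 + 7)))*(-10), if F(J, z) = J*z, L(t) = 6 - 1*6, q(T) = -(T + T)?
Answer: 265/66 ≈ 4.0152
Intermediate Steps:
q(T) = -2*T
L(t) = 0 (L(t) = 6 - 6 = 0)
((L(-1)/18 - 7/12) + F(q(-1), 1/(4 + 7)))*(-10) = ((0/18 - 7/12) + (-2*(-1))/(4 + 7))*(-10) = ((0*(1/18) - 7*1/12) + 2/11)*(-10) = ((0 - 7/12) + 2*(1/11))*(-10) = (-7/12 + 2/11)*(-10) = -53/132*(-10) = 265/66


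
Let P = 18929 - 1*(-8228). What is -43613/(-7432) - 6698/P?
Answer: 1134618705/201830824 ≈ 5.6216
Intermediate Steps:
P = 27157 (P = 18929 + 8228 = 27157)
-43613/(-7432) - 6698/P = -43613/(-7432) - 6698/27157 = -43613*(-1/7432) - 6698*1/27157 = 43613/7432 - 6698/27157 = 1134618705/201830824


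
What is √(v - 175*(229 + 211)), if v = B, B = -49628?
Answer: 2*I*√31657 ≈ 355.85*I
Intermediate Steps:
v = -49628
√(v - 175*(229 + 211)) = √(-49628 - 175*(229 + 211)) = √(-49628 - 175*440) = √(-49628 - 77000) = √(-126628) = 2*I*√31657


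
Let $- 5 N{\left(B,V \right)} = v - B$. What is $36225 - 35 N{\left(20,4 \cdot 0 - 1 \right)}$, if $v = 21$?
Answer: $36232$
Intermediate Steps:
$N{\left(B,V \right)} = - \frac{21}{5} + \frac{B}{5}$ ($N{\left(B,V \right)} = - \frac{21 - B}{5} = - \frac{21}{5} + \frac{B}{5}$)
$36225 - 35 N{\left(20,4 \cdot 0 - 1 \right)} = 36225 - 35 \left(- \frac{21}{5} + \frac{1}{5} \cdot 20\right) = 36225 - 35 \left(- \frac{21}{5} + 4\right) = 36225 - -7 = 36225 + 7 = 36232$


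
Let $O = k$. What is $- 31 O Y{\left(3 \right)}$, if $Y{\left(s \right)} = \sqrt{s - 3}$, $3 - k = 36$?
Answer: $0$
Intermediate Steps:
$k = -33$ ($k = 3 - 36 = -33$)
$O = -33$
$Y{\left(s \right)} = \sqrt{-3 + s}$
$- 31 O Y{\left(3 \right)} = \left(-31\right) \left(-33\right) \sqrt{-3 + 3} = 1023 \sqrt{0} = 1023 \cdot 0 = 0$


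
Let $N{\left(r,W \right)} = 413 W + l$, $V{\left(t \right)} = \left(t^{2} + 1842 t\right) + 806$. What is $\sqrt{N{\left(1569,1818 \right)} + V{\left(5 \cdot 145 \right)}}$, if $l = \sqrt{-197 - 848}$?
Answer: $\sqrt{2612715 + i \sqrt{1045}} \approx 1616.4 + 0.01 i$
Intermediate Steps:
$l = i \sqrt{1045}$ ($l = \sqrt{-1045} = i \sqrt{1045} \approx 32.326 i$)
$V{\left(t \right)} = 806 + t^{2} + 1842 t$
$N{\left(r,W \right)} = 413 W + i \sqrt{1045}$
$\sqrt{N{\left(1569,1818 \right)} + V{\left(5 \cdot 145 \right)}} = \sqrt{\left(413 \cdot 1818 + i \sqrt{1045}\right) + \left(806 + \left(5 \cdot 145\right)^{2} + 1842 \cdot 5 \cdot 145\right)} = \sqrt{\left(750834 + i \sqrt{1045}\right) + \left(806 + 725^{2} + 1842 \cdot 725\right)} = \sqrt{\left(750834 + i \sqrt{1045}\right) + \left(806 + 525625 + 1335450\right)} = \sqrt{\left(750834 + i \sqrt{1045}\right) + 1861881} = \sqrt{2612715 + i \sqrt{1045}}$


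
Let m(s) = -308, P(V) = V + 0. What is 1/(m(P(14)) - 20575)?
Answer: -1/20883 ≈ -4.7886e-5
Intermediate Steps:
P(V) = V
1/(m(P(14)) - 20575) = 1/(-308 - 20575) = 1/(-20883) = -1/20883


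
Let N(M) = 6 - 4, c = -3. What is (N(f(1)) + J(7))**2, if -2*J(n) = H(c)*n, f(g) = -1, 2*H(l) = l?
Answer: 841/16 ≈ 52.563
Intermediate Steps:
H(l) = l/2
J(n) = 3*n/4 (J(n) = -(1/2)*(-3)*n/2 = -(-3)*n/4 = 3*n/4)
N(M) = 2
(N(f(1)) + J(7))**2 = (2 + (3/4)*7)**2 = (2 + 21/4)**2 = (29/4)**2 = 841/16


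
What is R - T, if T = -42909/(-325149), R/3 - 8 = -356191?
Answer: -115812560570/108383 ≈ -1.0686e+6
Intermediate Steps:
R = -1068549 (R = 24 + 3*(-356191) = 24 - 1068573 = -1068549)
T = 14303/108383 (T = -42909*(-1/325149) = 14303/108383 ≈ 0.13197)
R - T = -1068549 - 1*14303/108383 = -1068549 - 14303/108383 = -115812560570/108383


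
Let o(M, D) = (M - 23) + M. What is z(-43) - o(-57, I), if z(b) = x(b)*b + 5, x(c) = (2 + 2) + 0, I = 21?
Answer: -30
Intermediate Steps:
x(c) = 4 (x(c) = 4 + 0 = 4)
o(M, D) = -23 + 2*M (o(M, D) = (-23 + M) + M = -23 + 2*M)
z(b) = 5 + 4*b (z(b) = 4*b + 5 = 5 + 4*b)
z(-43) - o(-57, I) = (5 + 4*(-43)) - (-23 + 2*(-57)) = (5 - 172) - (-23 - 114) = -167 - 1*(-137) = -167 + 137 = -30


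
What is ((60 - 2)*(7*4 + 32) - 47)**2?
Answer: 11785489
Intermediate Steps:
((60 - 2)*(7*4 + 32) - 47)**2 = (58*(28 + 32) - 47)**2 = (58*60 - 47)**2 = (3480 - 47)**2 = 3433**2 = 11785489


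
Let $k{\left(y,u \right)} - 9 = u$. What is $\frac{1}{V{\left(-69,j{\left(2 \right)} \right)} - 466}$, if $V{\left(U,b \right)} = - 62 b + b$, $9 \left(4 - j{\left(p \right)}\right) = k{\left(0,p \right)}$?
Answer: $- \frac{9}{5719} \approx -0.0015737$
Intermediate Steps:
$k{\left(y,u \right)} = 9 + u$
$j{\left(p \right)} = 3 - \frac{p}{9}$ ($j{\left(p \right)} = 4 - \frac{9 + p}{9} = 4 - \left(1 + \frac{p}{9}\right) = 3 - \frac{p}{9}$)
$V{\left(U,b \right)} = - 61 b$
$\frac{1}{V{\left(-69,j{\left(2 \right)} \right)} - 466} = \frac{1}{- 61 \left(3 - \frac{2}{9}\right) - 466} = \frac{1}{\left(-61\right) \frac{25}{9} - 466} = \frac{1}{- \frac{1525}{9} - 466} = \frac{1}{- \frac{5719}{9}} = - \frac{9}{5719}$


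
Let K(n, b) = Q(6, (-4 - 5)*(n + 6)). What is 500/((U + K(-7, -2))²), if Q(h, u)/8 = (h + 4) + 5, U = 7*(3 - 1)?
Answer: 125/4489 ≈ 0.027846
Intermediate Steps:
U = 14 (U = 7*2 = 14)
Q(h, u) = 72 + 8*h (Q(h, u) = 8*((h + 4) + 5) = 8*((4 + h) + 5) = 8*(9 + h) = 72 + 8*h)
K(n, b) = 120 (K(n, b) = 72 + 8*6 = 72 + 48 = 120)
500/((U + K(-7, -2))²) = 500/((14 + 120)²) = 500/(134²) = 500/17956 = 500*(1/17956) = 125/4489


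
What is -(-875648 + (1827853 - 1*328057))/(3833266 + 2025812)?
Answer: -312074/2929539 ≈ -0.10653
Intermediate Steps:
-(-875648 + (1827853 - 1*328057))/(3833266 + 2025812) = -(-875648 + (1827853 - 328057))/5859078 = -(-875648 + 1499796)/5859078 = -624148/5859078 = -1*312074/2929539 = -312074/2929539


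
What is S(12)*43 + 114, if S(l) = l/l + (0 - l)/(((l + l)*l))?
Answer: 3725/24 ≈ 155.21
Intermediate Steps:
S(l) = 1 - 1/(2*l) (S(l) = 1 + (-l)/(((2*l)*l)) = 1 + (-l)/((2*l²)) = 1 + (-l)*(1/(2*l²)) = 1 - 1/(2*l))
S(12)*43 + 114 = ((-½ + 12)/12)*43 + 114 = ((1/12)*(23/2))*43 + 114 = (23/24)*43 + 114 = 989/24 + 114 = 3725/24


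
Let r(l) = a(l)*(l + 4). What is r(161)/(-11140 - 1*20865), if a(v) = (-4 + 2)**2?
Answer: -132/6401 ≈ -0.020622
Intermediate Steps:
a(v) = 4 (a(v) = (-2)**2 = 4)
r(l) = 16 + 4*l (r(l) = 4*(l + 4) = 4*(4 + l) = 16 + 4*l)
r(161)/(-11140 - 1*20865) = (16 + 4*161)/(-11140 - 1*20865) = (16 + 644)/(-11140 - 20865) = 660/(-32005) = 660*(-1/32005) = -132/6401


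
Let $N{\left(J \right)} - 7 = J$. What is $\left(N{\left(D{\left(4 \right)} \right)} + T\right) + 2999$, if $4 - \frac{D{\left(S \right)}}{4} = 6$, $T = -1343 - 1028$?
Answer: $627$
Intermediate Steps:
$T = -2371$
$D{\left(S \right)} = -8$ ($D{\left(S \right)} = 16 - 24 = -8$)
$N{\left(J \right)} = 7 + J$
$\left(N{\left(D{\left(4 \right)} \right)} + T\right) + 2999 = \left(\left(7 - 8\right) - 2371\right) + 2999 = \left(-1 - 2371\right) + 2999 = -2372 + 2999 = 627$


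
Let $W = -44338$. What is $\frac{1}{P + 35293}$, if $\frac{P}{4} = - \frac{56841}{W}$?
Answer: $\frac{22169}{782524199} \approx 2.833 \cdot 10^{-5}$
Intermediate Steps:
$P = \frac{113682}{22169}$ ($P = 4 \left(- \frac{56841}{-44338}\right) = 4 \left(\left(-56841\right) \left(- \frac{1}{44338}\right)\right) = 4 \cdot \frac{56841}{44338} = \frac{113682}{22169} \approx 5.128$)
$\frac{1}{P + 35293} = \frac{1}{\frac{113682}{22169} + 35293} = \frac{1}{\frac{782524199}{22169}} = \frac{22169}{782524199}$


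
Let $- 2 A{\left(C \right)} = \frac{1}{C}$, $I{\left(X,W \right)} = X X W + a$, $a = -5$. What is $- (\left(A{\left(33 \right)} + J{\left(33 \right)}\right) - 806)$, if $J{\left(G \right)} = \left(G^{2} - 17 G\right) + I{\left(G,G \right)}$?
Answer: $- \frac{2353163}{66} \approx -35654.0$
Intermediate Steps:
$I{\left(X,W \right)} = -5 + W X^{2}$ ($I{\left(X,W \right)} = X X W - 5 = X^{2} W - 5 = W X^{2} - 5 = -5 + W X^{2}$)
$J{\left(G \right)} = -5 + G^{2} + G^{3} - 17 G$ ($J{\left(G \right)} = \left(G^{2} - 17 G\right) + \left(-5 + G G^{2}\right) = \left(G^{2} - 17 G\right) + \left(-5 + G^{3}\right) = -5 + G^{2} + G^{3} - 17 G$)
$A{\left(C \right)} = - \frac{1}{2 C}$
$- (\left(A{\left(33 \right)} + J{\left(33 \right)}\right) - 806) = - (\left(- \frac{1}{2 \cdot 33} + \left(-5 + 33^{2} + 33^{3} - 561\right)\right) - 806) = - (\left(\left(- \frac{1}{2}\right) \frac{1}{33} + \left(-5 + 1089 + 35937 - 561\right)\right) - 806) = - (\left(- \frac{1}{66} + 36460\right) - 806) = - (\frac{2406359}{66} - 806) = \left(-1\right) \frac{2353163}{66} = - \frac{2353163}{66}$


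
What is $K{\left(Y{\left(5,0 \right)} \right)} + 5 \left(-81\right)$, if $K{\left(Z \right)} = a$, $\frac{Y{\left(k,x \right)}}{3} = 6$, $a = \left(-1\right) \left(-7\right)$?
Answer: $-398$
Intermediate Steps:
$a = 7$
$Y{\left(k,x \right)} = 18$ ($Y{\left(k,x \right)} = 3 \cdot 6 = 18$)
$K{\left(Z \right)} = 7$
$K{\left(Y{\left(5,0 \right)} \right)} + 5 \left(-81\right) = 7 + 5 \left(-81\right) = 7 - 405 = -398$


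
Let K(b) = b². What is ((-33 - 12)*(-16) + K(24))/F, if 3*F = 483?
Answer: 1296/161 ≈ 8.0497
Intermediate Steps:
F = 161 (F = (⅓)*483 = 161)
((-33 - 12)*(-16) + K(24))/F = ((-33 - 12)*(-16) + 24²)/161 = (-45*(-16) + 576)*(1/161) = (720 + 576)*(1/161) = 1296*(1/161) = 1296/161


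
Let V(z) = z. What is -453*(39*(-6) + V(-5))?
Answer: 108267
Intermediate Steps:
-453*(39*(-6) + V(-5)) = -453*(39*(-6) - 5) = -453*(-234 - 5) = -453*(-239) = 108267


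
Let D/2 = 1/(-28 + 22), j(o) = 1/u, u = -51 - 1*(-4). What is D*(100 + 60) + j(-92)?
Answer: -7523/141 ≈ -53.355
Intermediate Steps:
u = -47 (u = -51 + 4 = -47)
j(o) = -1/47 (j(o) = 1/(-47) = -1/47)
D = -⅓ (D = 2/(-28 + 22) = 2/(-6) = 2*(-⅙) = -⅓ ≈ -0.33333)
D*(100 + 60) + j(-92) = -(100 + 60)/3 - 1/47 = -⅓*160 - 1/47 = -160/3 - 1/47 = -7523/141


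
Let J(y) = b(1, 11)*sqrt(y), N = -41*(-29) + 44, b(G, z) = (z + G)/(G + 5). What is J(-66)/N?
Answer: 2*I*sqrt(66)/1233 ≈ 0.013178*I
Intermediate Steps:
b(G, z) = (G + z)/(5 + G)
N = 1233 (N = 1189 + 44 = 1233)
J(y) = 2*sqrt(y) (J(y) = ((1 + 11)/(5 + 1))*sqrt(y) = (12/6)*sqrt(y) = ((1/6)*12)*sqrt(y) = 2*sqrt(y))
J(-66)/N = (2*sqrt(-66))/1233 = (2*(I*sqrt(66)))*(1/1233) = (2*I*sqrt(66))*(1/1233) = 2*I*sqrt(66)/1233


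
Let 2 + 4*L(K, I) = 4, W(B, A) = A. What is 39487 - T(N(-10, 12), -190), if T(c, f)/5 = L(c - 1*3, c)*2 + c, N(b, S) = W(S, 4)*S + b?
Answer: 39292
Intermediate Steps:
L(K, I) = ½ (L(K, I) = -½ + (¼)*4 = -½ + 1 = ½)
N(b, S) = b + 4*S (N(b, S) = 4*S + b = b + 4*S)
T(c, f) = 5 + 5*c (T(c, f) = 5*((½)*2 + c) = 5*(1 + c) = 5 + 5*c)
39487 - T(N(-10, 12), -190) = 39487 - (5 + 5*(-10 + 4*12)) = 39487 - (5 + 5*(-10 + 48)) = 39487 - (5 + 5*38) = 39487 - (5 + 190) = 39487 - 1*195 = 39487 - 195 = 39292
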